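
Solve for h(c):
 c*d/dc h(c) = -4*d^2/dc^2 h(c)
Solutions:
 h(c) = C1 + C2*erf(sqrt(2)*c/4)


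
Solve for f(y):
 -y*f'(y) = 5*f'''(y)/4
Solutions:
 f(y) = C1 + Integral(C2*airyai(-10^(2/3)*y/5) + C3*airybi(-10^(2/3)*y/5), y)


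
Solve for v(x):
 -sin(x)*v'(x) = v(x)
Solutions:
 v(x) = C1*sqrt(cos(x) + 1)/sqrt(cos(x) - 1)


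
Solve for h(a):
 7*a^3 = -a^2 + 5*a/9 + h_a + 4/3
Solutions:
 h(a) = C1 + 7*a^4/4 + a^3/3 - 5*a^2/18 - 4*a/3


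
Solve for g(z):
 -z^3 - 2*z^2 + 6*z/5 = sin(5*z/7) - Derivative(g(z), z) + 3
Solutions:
 g(z) = C1 + z^4/4 + 2*z^3/3 - 3*z^2/5 + 3*z - 7*cos(5*z/7)/5


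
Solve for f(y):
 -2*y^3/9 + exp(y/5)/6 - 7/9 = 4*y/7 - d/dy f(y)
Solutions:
 f(y) = C1 + y^4/18 + 2*y^2/7 + 7*y/9 - 5*exp(y/5)/6


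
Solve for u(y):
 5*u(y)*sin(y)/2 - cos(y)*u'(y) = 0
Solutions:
 u(y) = C1/cos(y)^(5/2)


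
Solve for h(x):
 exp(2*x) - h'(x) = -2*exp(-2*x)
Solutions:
 h(x) = C1 + exp(2*x)/2 - exp(-2*x)


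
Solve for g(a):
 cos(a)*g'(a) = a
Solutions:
 g(a) = C1 + Integral(a/cos(a), a)


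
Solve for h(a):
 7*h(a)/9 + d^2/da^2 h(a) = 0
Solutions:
 h(a) = C1*sin(sqrt(7)*a/3) + C2*cos(sqrt(7)*a/3)


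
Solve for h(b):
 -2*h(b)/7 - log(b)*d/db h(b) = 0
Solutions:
 h(b) = C1*exp(-2*li(b)/7)


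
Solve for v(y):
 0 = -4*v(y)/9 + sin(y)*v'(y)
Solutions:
 v(y) = C1*(cos(y) - 1)^(2/9)/(cos(y) + 1)^(2/9)


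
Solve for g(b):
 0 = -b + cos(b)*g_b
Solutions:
 g(b) = C1 + Integral(b/cos(b), b)


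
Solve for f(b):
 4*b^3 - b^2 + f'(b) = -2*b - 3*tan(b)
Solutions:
 f(b) = C1 - b^4 + b^3/3 - b^2 + 3*log(cos(b))


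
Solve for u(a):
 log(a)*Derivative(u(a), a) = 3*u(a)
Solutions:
 u(a) = C1*exp(3*li(a))


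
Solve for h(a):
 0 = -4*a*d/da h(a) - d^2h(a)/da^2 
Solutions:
 h(a) = C1 + C2*erf(sqrt(2)*a)


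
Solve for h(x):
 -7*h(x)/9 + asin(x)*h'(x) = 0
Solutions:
 h(x) = C1*exp(7*Integral(1/asin(x), x)/9)


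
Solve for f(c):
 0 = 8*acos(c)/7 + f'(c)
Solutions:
 f(c) = C1 - 8*c*acos(c)/7 + 8*sqrt(1 - c^2)/7


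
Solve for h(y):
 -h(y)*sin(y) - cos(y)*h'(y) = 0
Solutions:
 h(y) = C1*cos(y)


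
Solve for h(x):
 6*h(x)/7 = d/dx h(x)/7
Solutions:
 h(x) = C1*exp(6*x)


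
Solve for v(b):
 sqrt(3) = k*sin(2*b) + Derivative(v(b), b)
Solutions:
 v(b) = C1 + sqrt(3)*b + k*cos(2*b)/2


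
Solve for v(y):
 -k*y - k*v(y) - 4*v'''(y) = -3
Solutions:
 v(y) = C1*exp(2^(1/3)*y*(-k)^(1/3)/2) + C2*exp(2^(1/3)*y*(-k)^(1/3)*(-1 + sqrt(3)*I)/4) + C3*exp(-2^(1/3)*y*(-k)^(1/3)*(1 + sqrt(3)*I)/4) - y + 3/k


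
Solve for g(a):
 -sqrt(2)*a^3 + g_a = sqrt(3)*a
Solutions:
 g(a) = C1 + sqrt(2)*a^4/4 + sqrt(3)*a^2/2


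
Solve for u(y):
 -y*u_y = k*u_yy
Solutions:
 u(y) = C1 + C2*sqrt(k)*erf(sqrt(2)*y*sqrt(1/k)/2)


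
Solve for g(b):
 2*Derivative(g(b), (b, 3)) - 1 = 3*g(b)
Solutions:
 g(b) = C3*exp(2^(2/3)*3^(1/3)*b/2) + (C1*sin(2^(2/3)*3^(5/6)*b/4) + C2*cos(2^(2/3)*3^(5/6)*b/4))*exp(-2^(2/3)*3^(1/3)*b/4) - 1/3


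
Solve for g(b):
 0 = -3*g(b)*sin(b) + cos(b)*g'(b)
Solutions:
 g(b) = C1/cos(b)^3


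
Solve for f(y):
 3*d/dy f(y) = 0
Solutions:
 f(y) = C1


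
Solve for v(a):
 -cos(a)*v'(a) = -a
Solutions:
 v(a) = C1 + Integral(a/cos(a), a)


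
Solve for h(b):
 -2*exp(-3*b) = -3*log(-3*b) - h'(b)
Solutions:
 h(b) = C1 - 3*b*log(-b) + 3*b*(1 - log(3)) - 2*exp(-3*b)/3


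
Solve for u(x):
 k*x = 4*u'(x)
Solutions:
 u(x) = C1 + k*x^2/8


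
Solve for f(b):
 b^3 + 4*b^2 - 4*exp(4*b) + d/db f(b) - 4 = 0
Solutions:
 f(b) = C1 - b^4/4 - 4*b^3/3 + 4*b + exp(4*b)


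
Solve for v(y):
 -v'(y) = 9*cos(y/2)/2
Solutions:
 v(y) = C1 - 9*sin(y/2)


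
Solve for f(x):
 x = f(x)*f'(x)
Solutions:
 f(x) = -sqrt(C1 + x^2)
 f(x) = sqrt(C1 + x^2)


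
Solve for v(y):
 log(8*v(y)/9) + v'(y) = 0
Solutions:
 Integral(1/(log(_y) - 2*log(3) + 3*log(2)), (_y, v(y))) = C1 - y


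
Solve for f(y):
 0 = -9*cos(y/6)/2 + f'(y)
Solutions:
 f(y) = C1 + 27*sin(y/6)


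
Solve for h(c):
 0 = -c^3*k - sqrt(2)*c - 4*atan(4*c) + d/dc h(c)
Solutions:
 h(c) = C1 + c^4*k/4 + sqrt(2)*c^2/2 + 4*c*atan(4*c) - log(16*c^2 + 1)/2


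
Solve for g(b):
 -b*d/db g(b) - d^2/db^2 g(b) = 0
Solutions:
 g(b) = C1 + C2*erf(sqrt(2)*b/2)


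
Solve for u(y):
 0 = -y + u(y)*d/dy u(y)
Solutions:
 u(y) = -sqrt(C1 + y^2)
 u(y) = sqrt(C1 + y^2)


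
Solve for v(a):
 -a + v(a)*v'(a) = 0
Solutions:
 v(a) = -sqrt(C1 + a^2)
 v(a) = sqrt(C1 + a^2)


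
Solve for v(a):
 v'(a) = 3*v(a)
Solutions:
 v(a) = C1*exp(3*a)


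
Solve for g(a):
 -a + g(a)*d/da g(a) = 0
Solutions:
 g(a) = -sqrt(C1 + a^2)
 g(a) = sqrt(C1 + a^2)


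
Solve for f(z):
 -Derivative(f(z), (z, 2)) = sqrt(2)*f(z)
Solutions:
 f(z) = C1*sin(2^(1/4)*z) + C2*cos(2^(1/4)*z)


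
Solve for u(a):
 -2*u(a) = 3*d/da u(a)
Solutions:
 u(a) = C1*exp(-2*a/3)


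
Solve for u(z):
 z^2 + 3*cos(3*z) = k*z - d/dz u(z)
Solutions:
 u(z) = C1 + k*z^2/2 - z^3/3 - sin(3*z)


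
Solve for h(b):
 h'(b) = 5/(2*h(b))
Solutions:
 h(b) = -sqrt(C1 + 5*b)
 h(b) = sqrt(C1 + 5*b)


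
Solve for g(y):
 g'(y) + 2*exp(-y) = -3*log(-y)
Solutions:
 g(y) = C1 - 3*y*log(-y) + 3*y + 2*exp(-y)


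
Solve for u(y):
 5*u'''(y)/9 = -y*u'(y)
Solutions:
 u(y) = C1 + Integral(C2*airyai(-15^(2/3)*y/5) + C3*airybi(-15^(2/3)*y/5), y)


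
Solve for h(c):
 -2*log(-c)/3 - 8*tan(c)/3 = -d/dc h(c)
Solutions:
 h(c) = C1 + 2*c*log(-c)/3 - 2*c/3 - 8*log(cos(c))/3


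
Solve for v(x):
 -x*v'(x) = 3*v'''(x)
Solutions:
 v(x) = C1 + Integral(C2*airyai(-3^(2/3)*x/3) + C3*airybi(-3^(2/3)*x/3), x)


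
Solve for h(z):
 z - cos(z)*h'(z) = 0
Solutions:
 h(z) = C1 + Integral(z/cos(z), z)


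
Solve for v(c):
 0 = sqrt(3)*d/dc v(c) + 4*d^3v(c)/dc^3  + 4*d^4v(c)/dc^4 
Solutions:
 v(c) = C1 + C2*exp(c*(-2 + (1 + 27*sqrt(3)/8 + sqrt(-4 + (8 + 27*sqrt(3))^2/16)/2)^(-1/3) + (1 + 27*sqrt(3)/8 + sqrt(-4 + (8 + 27*sqrt(3))^2/16)/2)^(1/3))/6)*sin(sqrt(3)*c*(-(1 + 27*sqrt(3)/8 + sqrt(-4 + (2 + 27*sqrt(3)/4)^2)/2)^(1/3) + (1 + 27*sqrt(3)/8 + sqrt(-4 + (2 + 27*sqrt(3)/4)^2)/2)^(-1/3))/6) + C3*exp(c*(-2 + (1 + 27*sqrt(3)/8 + sqrt(-4 + (8 + 27*sqrt(3))^2/16)/2)^(-1/3) + (1 + 27*sqrt(3)/8 + sqrt(-4 + (8 + 27*sqrt(3))^2/16)/2)^(1/3))/6)*cos(sqrt(3)*c*(-(1 + 27*sqrt(3)/8 + sqrt(-4 + (2 + 27*sqrt(3)/4)^2)/2)^(1/3) + (1 + 27*sqrt(3)/8 + sqrt(-4 + (2 + 27*sqrt(3)/4)^2)/2)^(-1/3))/6) + C4*exp(-c*((1 + 27*sqrt(3)/8 + sqrt(-4 + (8 + 27*sqrt(3))^2/16)/2)^(-1/3) + 1 + (1 + 27*sqrt(3)/8 + sqrt(-4 + (8 + 27*sqrt(3))^2/16)/2)^(1/3))/3)


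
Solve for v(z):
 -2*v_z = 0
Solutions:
 v(z) = C1


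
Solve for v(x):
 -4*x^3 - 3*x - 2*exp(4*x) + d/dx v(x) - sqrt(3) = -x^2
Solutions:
 v(x) = C1 + x^4 - x^3/3 + 3*x^2/2 + sqrt(3)*x + exp(4*x)/2


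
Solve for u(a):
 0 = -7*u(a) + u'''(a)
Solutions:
 u(a) = C3*exp(7^(1/3)*a) + (C1*sin(sqrt(3)*7^(1/3)*a/2) + C2*cos(sqrt(3)*7^(1/3)*a/2))*exp(-7^(1/3)*a/2)


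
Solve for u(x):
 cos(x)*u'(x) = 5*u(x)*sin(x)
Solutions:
 u(x) = C1/cos(x)^5


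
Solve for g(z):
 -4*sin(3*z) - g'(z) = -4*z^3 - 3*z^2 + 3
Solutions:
 g(z) = C1 + z^4 + z^3 - 3*z + 4*cos(3*z)/3


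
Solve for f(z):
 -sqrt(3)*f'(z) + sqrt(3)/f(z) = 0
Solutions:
 f(z) = -sqrt(C1 + 2*z)
 f(z) = sqrt(C1 + 2*z)


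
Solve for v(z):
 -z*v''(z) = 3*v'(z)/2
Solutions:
 v(z) = C1 + C2/sqrt(z)


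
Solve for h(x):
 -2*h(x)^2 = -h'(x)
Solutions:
 h(x) = -1/(C1 + 2*x)


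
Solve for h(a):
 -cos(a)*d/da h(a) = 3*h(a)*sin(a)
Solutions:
 h(a) = C1*cos(a)^3


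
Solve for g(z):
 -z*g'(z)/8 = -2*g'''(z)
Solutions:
 g(z) = C1 + Integral(C2*airyai(2^(2/3)*z/4) + C3*airybi(2^(2/3)*z/4), z)


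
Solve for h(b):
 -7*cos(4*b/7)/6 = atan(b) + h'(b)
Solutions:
 h(b) = C1 - b*atan(b) + log(b^2 + 1)/2 - 49*sin(4*b/7)/24


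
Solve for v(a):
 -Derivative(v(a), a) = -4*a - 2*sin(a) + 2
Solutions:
 v(a) = C1 + 2*a^2 - 2*a - 2*cos(a)


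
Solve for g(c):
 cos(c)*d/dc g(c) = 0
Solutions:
 g(c) = C1


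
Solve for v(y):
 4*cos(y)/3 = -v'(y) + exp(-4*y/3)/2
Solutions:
 v(y) = C1 - 4*sin(y)/3 - 3*exp(-4*y/3)/8


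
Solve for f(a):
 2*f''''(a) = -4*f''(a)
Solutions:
 f(a) = C1 + C2*a + C3*sin(sqrt(2)*a) + C4*cos(sqrt(2)*a)


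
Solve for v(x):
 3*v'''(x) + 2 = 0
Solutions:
 v(x) = C1 + C2*x + C3*x^2 - x^3/9


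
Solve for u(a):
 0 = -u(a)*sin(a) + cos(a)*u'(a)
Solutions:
 u(a) = C1/cos(a)


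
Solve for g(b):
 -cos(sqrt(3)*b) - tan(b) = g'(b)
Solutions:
 g(b) = C1 + log(cos(b)) - sqrt(3)*sin(sqrt(3)*b)/3


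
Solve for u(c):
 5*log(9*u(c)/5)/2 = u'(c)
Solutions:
 -2*Integral(1/(log(_y) - log(5) + 2*log(3)), (_y, u(c)))/5 = C1 - c


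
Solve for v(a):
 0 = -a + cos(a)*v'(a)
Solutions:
 v(a) = C1 + Integral(a/cos(a), a)


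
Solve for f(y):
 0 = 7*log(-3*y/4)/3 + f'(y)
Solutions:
 f(y) = C1 - 7*y*log(-y)/3 + 7*y*(-log(3) + 1 + 2*log(2))/3


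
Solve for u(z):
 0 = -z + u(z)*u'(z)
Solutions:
 u(z) = -sqrt(C1 + z^2)
 u(z) = sqrt(C1 + z^2)


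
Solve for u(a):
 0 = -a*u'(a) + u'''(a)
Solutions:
 u(a) = C1 + Integral(C2*airyai(a) + C3*airybi(a), a)


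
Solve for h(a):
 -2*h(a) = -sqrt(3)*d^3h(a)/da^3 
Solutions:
 h(a) = C3*exp(2^(1/3)*3^(5/6)*a/3) + (C1*sin(6^(1/3)*a/2) + C2*cos(6^(1/3)*a/2))*exp(-2^(1/3)*3^(5/6)*a/6)


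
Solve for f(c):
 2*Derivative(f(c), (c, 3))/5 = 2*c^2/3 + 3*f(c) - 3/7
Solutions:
 f(c) = C3*exp(15^(1/3)*2^(2/3)*c/2) - 2*c^2/9 + (C1*sin(2^(2/3)*3^(5/6)*5^(1/3)*c/4) + C2*cos(2^(2/3)*3^(5/6)*5^(1/3)*c/4))*exp(-15^(1/3)*2^(2/3)*c/4) + 1/7


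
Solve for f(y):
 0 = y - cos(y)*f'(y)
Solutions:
 f(y) = C1 + Integral(y/cos(y), y)


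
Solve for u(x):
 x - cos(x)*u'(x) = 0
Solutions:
 u(x) = C1 + Integral(x/cos(x), x)


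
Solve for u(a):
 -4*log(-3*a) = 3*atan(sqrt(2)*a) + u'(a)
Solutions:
 u(a) = C1 - 4*a*log(-a) - 3*a*atan(sqrt(2)*a) - 4*a*log(3) + 4*a + 3*sqrt(2)*log(2*a^2 + 1)/4


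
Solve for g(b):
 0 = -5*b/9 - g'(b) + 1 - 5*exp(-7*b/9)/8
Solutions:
 g(b) = C1 - 5*b^2/18 + b + 45*exp(-7*b/9)/56


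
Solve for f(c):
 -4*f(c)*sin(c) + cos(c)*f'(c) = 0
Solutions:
 f(c) = C1/cos(c)^4


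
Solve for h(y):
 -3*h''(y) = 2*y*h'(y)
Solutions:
 h(y) = C1 + C2*erf(sqrt(3)*y/3)


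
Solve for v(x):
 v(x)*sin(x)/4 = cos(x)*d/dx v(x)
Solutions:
 v(x) = C1/cos(x)^(1/4)


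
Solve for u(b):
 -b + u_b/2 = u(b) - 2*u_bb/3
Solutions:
 u(b) = C1*exp(b*(-3 + sqrt(105))/8) + C2*exp(-b*(3 + sqrt(105))/8) - b - 1/2


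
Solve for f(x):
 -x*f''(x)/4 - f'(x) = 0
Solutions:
 f(x) = C1 + C2/x^3


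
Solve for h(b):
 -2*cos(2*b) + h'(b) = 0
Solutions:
 h(b) = C1 + sin(2*b)


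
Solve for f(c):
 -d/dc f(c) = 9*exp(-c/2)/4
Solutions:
 f(c) = C1 + 9*exp(-c/2)/2


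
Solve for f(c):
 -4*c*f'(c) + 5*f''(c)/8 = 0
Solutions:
 f(c) = C1 + C2*erfi(4*sqrt(5)*c/5)


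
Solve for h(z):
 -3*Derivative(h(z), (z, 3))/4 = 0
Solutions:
 h(z) = C1 + C2*z + C3*z^2


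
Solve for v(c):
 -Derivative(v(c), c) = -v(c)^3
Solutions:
 v(c) = -sqrt(2)*sqrt(-1/(C1 + c))/2
 v(c) = sqrt(2)*sqrt(-1/(C1 + c))/2


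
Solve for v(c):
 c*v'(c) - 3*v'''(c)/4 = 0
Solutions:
 v(c) = C1 + Integral(C2*airyai(6^(2/3)*c/3) + C3*airybi(6^(2/3)*c/3), c)


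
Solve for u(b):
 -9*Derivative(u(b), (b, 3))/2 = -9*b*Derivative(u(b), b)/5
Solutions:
 u(b) = C1 + Integral(C2*airyai(2^(1/3)*5^(2/3)*b/5) + C3*airybi(2^(1/3)*5^(2/3)*b/5), b)


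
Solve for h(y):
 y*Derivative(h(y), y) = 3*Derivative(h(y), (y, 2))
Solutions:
 h(y) = C1 + C2*erfi(sqrt(6)*y/6)


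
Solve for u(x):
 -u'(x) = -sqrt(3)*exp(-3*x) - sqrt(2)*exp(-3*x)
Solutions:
 u(x) = C1 - sqrt(3)*exp(-3*x)/3 - sqrt(2)*exp(-3*x)/3


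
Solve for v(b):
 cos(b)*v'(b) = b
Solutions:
 v(b) = C1 + Integral(b/cos(b), b)


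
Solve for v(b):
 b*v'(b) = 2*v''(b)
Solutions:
 v(b) = C1 + C2*erfi(b/2)


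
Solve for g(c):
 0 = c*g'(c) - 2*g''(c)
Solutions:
 g(c) = C1 + C2*erfi(c/2)


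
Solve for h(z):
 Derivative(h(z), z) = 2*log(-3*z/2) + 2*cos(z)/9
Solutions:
 h(z) = C1 + 2*z*log(-z) - 2*z - 2*z*log(2) + 2*z*log(3) + 2*sin(z)/9


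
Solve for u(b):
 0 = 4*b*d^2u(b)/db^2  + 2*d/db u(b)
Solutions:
 u(b) = C1 + C2*sqrt(b)


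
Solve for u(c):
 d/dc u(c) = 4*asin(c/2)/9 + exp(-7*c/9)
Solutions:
 u(c) = C1 + 4*c*asin(c/2)/9 + 4*sqrt(4 - c^2)/9 - 9*exp(-7*c/9)/7


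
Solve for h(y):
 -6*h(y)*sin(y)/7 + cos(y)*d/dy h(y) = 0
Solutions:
 h(y) = C1/cos(y)^(6/7)


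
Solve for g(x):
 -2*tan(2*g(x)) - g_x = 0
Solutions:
 g(x) = -asin(C1*exp(-4*x))/2 + pi/2
 g(x) = asin(C1*exp(-4*x))/2


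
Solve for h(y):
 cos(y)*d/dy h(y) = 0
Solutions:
 h(y) = C1


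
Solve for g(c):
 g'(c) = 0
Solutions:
 g(c) = C1


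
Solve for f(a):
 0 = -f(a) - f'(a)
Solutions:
 f(a) = C1*exp(-a)


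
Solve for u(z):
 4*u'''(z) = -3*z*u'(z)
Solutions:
 u(z) = C1 + Integral(C2*airyai(-6^(1/3)*z/2) + C3*airybi(-6^(1/3)*z/2), z)


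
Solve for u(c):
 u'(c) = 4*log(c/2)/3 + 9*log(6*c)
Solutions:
 u(c) = C1 + 31*c*log(c)/3 - 31*c/3 + 2*c*log(2)/3 + c*log(2519424)


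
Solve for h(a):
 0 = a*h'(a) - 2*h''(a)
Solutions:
 h(a) = C1 + C2*erfi(a/2)


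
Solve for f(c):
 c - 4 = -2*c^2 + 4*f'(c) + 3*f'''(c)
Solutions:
 f(c) = C1 + C2*sin(2*sqrt(3)*c/3) + C3*cos(2*sqrt(3)*c/3) + c^3/6 + c^2/8 - 7*c/4


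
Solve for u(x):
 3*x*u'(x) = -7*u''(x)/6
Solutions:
 u(x) = C1 + C2*erf(3*sqrt(7)*x/7)


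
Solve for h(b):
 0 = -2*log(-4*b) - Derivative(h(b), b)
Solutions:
 h(b) = C1 - 2*b*log(-b) + 2*b*(1 - 2*log(2))


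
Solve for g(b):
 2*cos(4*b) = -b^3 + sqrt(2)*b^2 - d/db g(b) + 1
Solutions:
 g(b) = C1 - b^4/4 + sqrt(2)*b^3/3 + b - sin(4*b)/2


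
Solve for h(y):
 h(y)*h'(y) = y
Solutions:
 h(y) = -sqrt(C1 + y^2)
 h(y) = sqrt(C1 + y^2)


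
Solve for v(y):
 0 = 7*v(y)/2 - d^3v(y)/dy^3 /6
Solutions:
 v(y) = C3*exp(21^(1/3)*y) + (C1*sin(3^(5/6)*7^(1/3)*y/2) + C2*cos(3^(5/6)*7^(1/3)*y/2))*exp(-21^(1/3)*y/2)


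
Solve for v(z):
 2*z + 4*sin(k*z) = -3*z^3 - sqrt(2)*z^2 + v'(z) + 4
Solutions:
 v(z) = C1 + 3*z^4/4 + sqrt(2)*z^3/3 + z^2 - 4*z - 4*cos(k*z)/k


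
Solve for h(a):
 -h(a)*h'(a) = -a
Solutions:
 h(a) = -sqrt(C1 + a^2)
 h(a) = sqrt(C1 + a^2)


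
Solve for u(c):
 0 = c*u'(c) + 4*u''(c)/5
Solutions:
 u(c) = C1 + C2*erf(sqrt(10)*c/4)


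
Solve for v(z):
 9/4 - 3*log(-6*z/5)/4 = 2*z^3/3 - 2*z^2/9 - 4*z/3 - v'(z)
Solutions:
 v(z) = C1 + z^4/6 - 2*z^3/27 - 2*z^2/3 + 3*z*log(-z)/4 + z*(-3 - 3*log(5)/4 + 3*log(6)/4)


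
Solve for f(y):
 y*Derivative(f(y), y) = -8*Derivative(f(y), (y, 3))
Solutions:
 f(y) = C1 + Integral(C2*airyai(-y/2) + C3*airybi(-y/2), y)


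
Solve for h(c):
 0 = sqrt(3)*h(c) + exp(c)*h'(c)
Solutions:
 h(c) = C1*exp(sqrt(3)*exp(-c))


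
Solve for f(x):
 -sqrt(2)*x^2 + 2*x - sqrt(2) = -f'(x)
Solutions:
 f(x) = C1 + sqrt(2)*x^3/3 - x^2 + sqrt(2)*x


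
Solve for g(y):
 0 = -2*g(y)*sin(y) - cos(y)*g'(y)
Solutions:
 g(y) = C1*cos(y)^2


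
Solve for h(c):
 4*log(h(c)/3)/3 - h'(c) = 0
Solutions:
 3*Integral(1/(-log(_y) + log(3)), (_y, h(c)))/4 = C1 - c


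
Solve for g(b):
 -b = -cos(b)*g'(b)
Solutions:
 g(b) = C1 + Integral(b/cos(b), b)


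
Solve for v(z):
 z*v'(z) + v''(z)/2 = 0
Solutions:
 v(z) = C1 + C2*erf(z)


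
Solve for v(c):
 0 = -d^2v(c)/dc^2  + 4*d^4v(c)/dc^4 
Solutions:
 v(c) = C1 + C2*c + C3*exp(-c/2) + C4*exp(c/2)


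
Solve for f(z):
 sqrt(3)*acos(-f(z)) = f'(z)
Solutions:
 Integral(1/acos(-_y), (_y, f(z))) = C1 + sqrt(3)*z


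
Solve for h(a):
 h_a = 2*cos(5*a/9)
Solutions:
 h(a) = C1 + 18*sin(5*a/9)/5


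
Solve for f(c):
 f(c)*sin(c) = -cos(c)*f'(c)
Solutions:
 f(c) = C1*cos(c)


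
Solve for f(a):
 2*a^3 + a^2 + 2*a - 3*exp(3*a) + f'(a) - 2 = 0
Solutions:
 f(a) = C1 - a^4/2 - a^3/3 - a^2 + 2*a + exp(3*a)


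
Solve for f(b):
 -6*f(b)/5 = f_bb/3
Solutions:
 f(b) = C1*sin(3*sqrt(10)*b/5) + C2*cos(3*sqrt(10)*b/5)


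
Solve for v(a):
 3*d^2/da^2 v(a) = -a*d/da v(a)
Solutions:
 v(a) = C1 + C2*erf(sqrt(6)*a/6)


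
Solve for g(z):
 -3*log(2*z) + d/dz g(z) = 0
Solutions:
 g(z) = C1 + 3*z*log(z) - 3*z + z*log(8)


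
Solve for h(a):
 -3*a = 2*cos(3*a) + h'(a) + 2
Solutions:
 h(a) = C1 - 3*a^2/2 - 2*a - 2*sin(3*a)/3


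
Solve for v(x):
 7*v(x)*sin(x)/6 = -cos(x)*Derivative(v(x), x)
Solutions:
 v(x) = C1*cos(x)^(7/6)


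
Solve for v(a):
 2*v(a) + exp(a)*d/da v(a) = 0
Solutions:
 v(a) = C1*exp(2*exp(-a))


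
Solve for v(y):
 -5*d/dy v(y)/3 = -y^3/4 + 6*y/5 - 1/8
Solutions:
 v(y) = C1 + 3*y^4/80 - 9*y^2/25 + 3*y/40


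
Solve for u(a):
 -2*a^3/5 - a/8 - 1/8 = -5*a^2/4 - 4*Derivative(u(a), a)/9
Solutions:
 u(a) = C1 + 9*a^4/40 - 15*a^3/16 + 9*a^2/64 + 9*a/32


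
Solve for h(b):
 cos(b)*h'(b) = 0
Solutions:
 h(b) = C1


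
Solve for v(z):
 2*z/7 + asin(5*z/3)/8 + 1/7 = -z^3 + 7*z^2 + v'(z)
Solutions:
 v(z) = C1 + z^4/4 - 7*z^3/3 + z^2/7 + z*asin(5*z/3)/8 + z/7 + sqrt(9 - 25*z^2)/40


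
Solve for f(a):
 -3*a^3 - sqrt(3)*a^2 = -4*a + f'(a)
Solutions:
 f(a) = C1 - 3*a^4/4 - sqrt(3)*a^3/3 + 2*a^2


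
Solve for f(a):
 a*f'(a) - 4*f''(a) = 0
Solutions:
 f(a) = C1 + C2*erfi(sqrt(2)*a/4)


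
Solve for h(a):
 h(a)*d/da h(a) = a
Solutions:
 h(a) = -sqrt(C1 + a^2)
 h(a) = sqrt(C1 + a^2)


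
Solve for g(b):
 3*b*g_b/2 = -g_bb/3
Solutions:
 g(b) = C1 + C2*erf(3*b/2)


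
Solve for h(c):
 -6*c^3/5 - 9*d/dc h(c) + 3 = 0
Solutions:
 h(c) = C1 - c^4/30 + c/3


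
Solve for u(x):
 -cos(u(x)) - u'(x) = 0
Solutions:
 u(x) = pi - asin((C1 + exp(2*x))/(C1 - exp(2*x)))
 u(x) = asin((C1 + exp(2*x))/(C1 - exp(2*x)))


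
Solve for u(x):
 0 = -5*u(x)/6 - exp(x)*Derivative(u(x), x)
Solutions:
 u(x) = C1*exp(5*exp(-x)/6)


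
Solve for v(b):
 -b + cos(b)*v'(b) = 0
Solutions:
 v(b) = C1 + Integral(b/cos(b), b)


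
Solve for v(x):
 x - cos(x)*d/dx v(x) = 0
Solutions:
 v(x) = C1 + Integral(x/cos(x), x)


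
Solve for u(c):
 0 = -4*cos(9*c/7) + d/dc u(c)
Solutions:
 u(c) = C1 + 28*sin(9*c/7)/9


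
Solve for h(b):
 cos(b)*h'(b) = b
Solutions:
 h(b) = C1 + Integral(b/cos(b), b)


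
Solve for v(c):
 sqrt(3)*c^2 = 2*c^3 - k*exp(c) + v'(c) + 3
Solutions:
 v(c) = C1 - c^4/2 + sqrt(3)*c^3/3 - 3*c + k*exp(c)


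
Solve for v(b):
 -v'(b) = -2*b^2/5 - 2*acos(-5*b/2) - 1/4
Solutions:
 v(b) = C1 + 2*b^3/15 + 2*b*acos(-5*b/2) + b/4 + 2*sqrt(4 - 25*b^2)/5


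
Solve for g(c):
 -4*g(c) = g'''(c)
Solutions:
 g(c) = C3*exp(-2^(2/3)*c) + (C1*sin(2^(2/3)*sqrt(3)*c/2) + C2*cos(2^(2/3)*sqrt(3)*c/2))*exp(2^(2/3)*c/2)


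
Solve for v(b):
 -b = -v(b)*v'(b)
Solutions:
 v(b) = -sqrt(C1 + b^2)
 v(b) = sqrt(C1 + b^2)


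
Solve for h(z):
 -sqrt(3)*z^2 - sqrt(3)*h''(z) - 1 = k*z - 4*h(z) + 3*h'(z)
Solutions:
 h(z) = C1*exp(sqrt(3)*z*(-3 + sqrt(9 + 16*sqrt(3)))/6) + C2*exp(-sqrt(3)*z*(3 + sqrt(9 + 16*sqrt(3)))/6) + k*z/4 + 3*k/16 + sqrt(3)*z^2/4 + 3*sqrt(3)*z/8 + 9*sqrt(3)/32 + 5/8


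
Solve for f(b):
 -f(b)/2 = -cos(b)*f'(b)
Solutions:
 f(b) = C1*(sin(b) + 1)^(1/4)/(sin(b) - 1)^(1/4)


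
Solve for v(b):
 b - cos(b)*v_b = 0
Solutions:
 v(b) = C1 + Integral(b/cos(b), b)


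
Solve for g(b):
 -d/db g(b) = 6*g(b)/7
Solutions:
 g(b) = C1*exp(-6*b/7)


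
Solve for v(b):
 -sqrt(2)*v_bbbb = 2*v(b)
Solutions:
 v(b) = (C1*sin(2^(5/8)*b/2) + C2*cos(2^(5/8)*b/2))*exp(-2^(5/8)*b/2) + (C3*sin(2^(5/8)*b/2) + C4*cos(2^(5/8)*b/2))*exp(2^(5/8)*b/2)


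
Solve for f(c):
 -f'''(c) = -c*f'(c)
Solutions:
 f(c) = C1 + Integral(C2*airyai(c) + C3*airybi(c), c)


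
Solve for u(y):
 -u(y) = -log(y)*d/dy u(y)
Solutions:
 u(y) = C1*exp(li(y))


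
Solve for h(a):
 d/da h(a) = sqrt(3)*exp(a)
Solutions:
 h(a) = C1 + sqrt(3)*exp(a)


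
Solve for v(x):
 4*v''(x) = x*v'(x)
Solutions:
 v(x) = C1 + C2*erfi(sqrt(2)*x/4)


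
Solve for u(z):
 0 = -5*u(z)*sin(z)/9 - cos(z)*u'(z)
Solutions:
 u(z) = C1*cos(z)^(5/9)


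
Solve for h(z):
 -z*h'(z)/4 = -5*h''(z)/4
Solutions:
 h(z) = C1 + C2*erfi(sqrt(10)*z/10)


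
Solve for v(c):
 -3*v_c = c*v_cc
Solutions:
 v(c) = C1 + C2/c^2


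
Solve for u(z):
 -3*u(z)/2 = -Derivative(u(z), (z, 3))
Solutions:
 u(z) = C3*exp(2^(2/3)*3^(1/3)*z/2) + (C1*sin(2^(2/3)*3^(5/6)*z/4) + C2*cos(2^(2/3)*3^(5/6)*z/4))*exp(-2^(2/3)*3^(1/3)*z/4)


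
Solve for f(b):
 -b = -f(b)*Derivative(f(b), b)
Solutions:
 f(b) = -sqrt(C1 + b^2)
 f(b) = sqrt(C1 + b^2)


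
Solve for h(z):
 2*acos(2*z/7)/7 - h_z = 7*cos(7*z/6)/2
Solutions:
 h(z) = C1 + 2*z*acos(2*z/7)/7 - sqrt(49 - 4*z^2)/7 - 3*sin(7*z/6)


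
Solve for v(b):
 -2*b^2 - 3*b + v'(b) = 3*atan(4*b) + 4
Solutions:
 v(b) = C1 + 2*b^3/3 + 3*b^2/2 + 3*b*atan(4*b) + 4*b - 3*log(16*b^2 + 1)/8


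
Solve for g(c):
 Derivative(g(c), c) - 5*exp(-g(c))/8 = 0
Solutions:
 g(c) = log(C1 + 5*c/8)


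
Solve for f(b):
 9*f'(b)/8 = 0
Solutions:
 f(b) = C1


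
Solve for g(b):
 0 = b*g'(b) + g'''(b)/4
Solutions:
 g(b) = C1 + Integral(C2*airyai(-2^(2/3)*b) + C3*airybi(-2^(2/3)*b), b)


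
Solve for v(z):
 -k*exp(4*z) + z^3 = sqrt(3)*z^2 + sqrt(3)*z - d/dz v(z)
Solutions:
 v(z) = C1 + k*exp(4*z)/4 - z^4/4 + sqrt(3)*z^3/3 + sqrt(3)*z^2/2


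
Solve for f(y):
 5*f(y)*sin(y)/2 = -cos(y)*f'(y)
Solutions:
 f(y) = C1*cos(y)^(5/2)


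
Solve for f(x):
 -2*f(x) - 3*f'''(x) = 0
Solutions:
 f(x) = C3*exp(-2^(1/3)*3^(2/3)*x/3) + (C1*sin(2^(1/3)*3^(1/6)*x/2) + C2*cos(2^(1/3)*3^(1/6)*x/2))*exp(2^(1/3)*3^(2/3)*x/6)


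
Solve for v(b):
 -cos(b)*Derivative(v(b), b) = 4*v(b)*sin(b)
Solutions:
 v(b) = C1*cos(b)^4


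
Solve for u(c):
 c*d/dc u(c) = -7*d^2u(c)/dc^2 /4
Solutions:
 u(c) = C1 + C2*erf(sqrt(14)*c/7)


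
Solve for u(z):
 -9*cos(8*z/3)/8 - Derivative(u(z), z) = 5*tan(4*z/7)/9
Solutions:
 u(z) = C1 + 35*log(cos(4*z/7))/36 - 27*sin(8*z/3)/64


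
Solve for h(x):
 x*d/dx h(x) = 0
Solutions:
 h(x) = C1


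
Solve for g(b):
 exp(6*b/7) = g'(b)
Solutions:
 g(b) = C1 + 7*exp(6*b/7)/6


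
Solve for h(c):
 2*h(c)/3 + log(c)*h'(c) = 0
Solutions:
 h(c) = C1*exp(-2*li(c)/3)


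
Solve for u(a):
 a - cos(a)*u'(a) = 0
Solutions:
 u(a) = C1 + Integral(a/cos(a), a)


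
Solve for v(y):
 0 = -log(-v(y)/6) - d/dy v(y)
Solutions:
 Integral(1/(log(-_y) - log(6)), (_y, v(y))) = C1 - y


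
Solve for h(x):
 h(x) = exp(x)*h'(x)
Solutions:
 h(x) = C1*exp(-exp(-x))


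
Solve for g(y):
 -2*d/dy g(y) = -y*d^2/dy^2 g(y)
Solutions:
 g(y) = C1 + C2*y^3


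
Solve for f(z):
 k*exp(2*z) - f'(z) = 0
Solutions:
 f(z) = C1 + k*exp(2*z)/2


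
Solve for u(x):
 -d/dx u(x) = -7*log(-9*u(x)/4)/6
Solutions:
 -6*Integral(1/(log(-_y) - 2*log(2) + 2*log(3)), (_y, u(x)))/7 = C1 - x


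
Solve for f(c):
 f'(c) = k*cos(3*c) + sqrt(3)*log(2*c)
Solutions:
 f(c) = C1 + sqrt(3)*c*(log(c) - 1) + sqrt(3)*c*log(2) + k*sin(3*c)/3


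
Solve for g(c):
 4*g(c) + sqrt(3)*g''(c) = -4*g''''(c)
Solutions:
 g(c) = (C1*sin(c*cos(atan(sqrt(183)/3)/2)) + C2*cos(c*cos(atan(sqrt(183)/3)/2)))*exp(-c*sin(atan(sqrt(183)/3)/2)) + (C3*sin(c*cos(atan(sqrt(183)/3)/2)) + C4*cos(c*cos(atan(sqrt(183)/3)/2)))*exp(c*sin(atan(sqrt(183)/3)/2))


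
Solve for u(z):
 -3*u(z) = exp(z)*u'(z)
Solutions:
 u(z) = C1*exp(3*exp(-z))


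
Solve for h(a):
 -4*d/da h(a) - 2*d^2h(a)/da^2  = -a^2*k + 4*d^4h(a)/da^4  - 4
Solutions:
 h(a) = C1 + C2*exp(-6^(1/3)*a*(-(18 + sqrt(330))^(1/3) + 6^(1/3)/(18 + sqrt(330))^(1/3))/12)*sin(2^(1/3)*3^(1/6)*a*(3*2^(1/3)/(18 + sqrt(330))^(1/3) + 3^(2/3)*(18 + sqrt(330))^(1/3))/12) + C3*exp(-6^(1/3)*a*(-(18 + sqrt(330))^(1/3) + 6^(1/3)/(18 + sqrt(330))^(1/3))/12)*cos(2^(1/3)*3^(1/6)*a*(3*2^(1/3)/(18 + sqrt(330))^(1/3) + 3^(2/3)*(18 + sqrt(330))^(1/3))/12) + C4*exp(6^(1/3)*a*(-(18 + sqrt(330))^(1/3) + 6^(1/3)/(18 + sqrt(330))^(1/3))/6) + a^3*k/12 - a^2*k/8 + a*k/8 + a


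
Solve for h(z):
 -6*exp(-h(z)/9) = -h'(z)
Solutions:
 h(z) = 9*log(C1 + 2*z/3)


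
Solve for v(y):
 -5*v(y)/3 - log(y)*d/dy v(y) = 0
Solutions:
 v(y) = C1*exp(-5*li(y)/3)


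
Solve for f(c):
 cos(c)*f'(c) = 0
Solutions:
 f(c) = C1


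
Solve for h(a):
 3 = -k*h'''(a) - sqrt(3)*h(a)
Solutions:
 h(a) = C1*exp(3^(1/6)*a*(-1/k)^(1/3)) + C2*exp(a*(-1/k)^(1/3)*(-3^(1/6) + 3^(2/3)*I)/2) + C3*exp(-a*(-1/k)^(1/3)*(3^(1/6) + 3^(2/3)*I)/2) - sqrt(3)


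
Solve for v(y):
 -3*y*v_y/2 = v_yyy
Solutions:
 v(y) = C1 + Integral(C2*airyai(-2^(2/3)*3^(1/3)*y/2) + C3*airybi(-2^(2/3)*3^(1/3)*y/2), y)


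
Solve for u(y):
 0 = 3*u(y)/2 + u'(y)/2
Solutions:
 u(y) = C1*exp(-3*y)


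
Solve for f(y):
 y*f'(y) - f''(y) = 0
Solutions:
 f(y) = C1 + C2*erfi(sqrt(2)*y/2)


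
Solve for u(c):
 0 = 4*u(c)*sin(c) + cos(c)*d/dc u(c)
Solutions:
 u(c) = C1*cos(c)^4


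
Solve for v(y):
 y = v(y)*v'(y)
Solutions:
 v(y) = -sqrt(C1 + y^2)
 v(y) = sqrt(C1 + y^2)


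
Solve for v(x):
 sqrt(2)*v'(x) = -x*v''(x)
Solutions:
 v(x) = C1 + C2*x^(1 - sqrt(2))


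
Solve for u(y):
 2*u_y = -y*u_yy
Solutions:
 u(y) = C1 + C2/y


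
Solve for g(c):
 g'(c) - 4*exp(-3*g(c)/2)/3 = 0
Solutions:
 g(c) = 2*log(C1 + 2*c)/3
 g(c) = 2*log((-1 - sqrt(3)*I)*(C1 + 2*c)^(1/3)/2)
 g(c) = 2*log((-1 + sqrt(3)*I)*(C1 + 2*c)^(1/3)/2)


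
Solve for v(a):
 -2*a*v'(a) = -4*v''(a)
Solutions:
 v(a) = C1 + C2*erfi(a/2)


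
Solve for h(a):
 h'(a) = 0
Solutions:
 h(a) = C1


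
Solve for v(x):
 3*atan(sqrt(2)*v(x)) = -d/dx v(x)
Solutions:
 Integral(1/atan(sqrt(2)*_y), (_y, v(x))) = C1 - 3*x


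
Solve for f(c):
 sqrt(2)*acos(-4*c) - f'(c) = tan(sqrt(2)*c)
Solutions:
 f(c) = C1 + sqrt(2)*(c*acos(-4*c) + sqrt(1 - 16*c^2)/4) + sqrt(2)*log(cos(sqrt(2)*c))/2


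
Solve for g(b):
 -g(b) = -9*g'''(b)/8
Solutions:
 g(b) = C3*exp(2*3^(1/3)*b/3) + (C1*sin(3^(5/6)*b/3) + C2*cos(3^(5/6)*b/3))*exp(-3^(1/3)*b/3)


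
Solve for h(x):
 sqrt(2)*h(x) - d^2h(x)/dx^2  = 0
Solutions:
 h(x) = C1*exp(-2^(1/4)*x) + C2*exp(2^(1/4)*x)


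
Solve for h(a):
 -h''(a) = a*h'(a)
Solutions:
 h(a) = C1 + C2*erf(sqrt(2)*a/2)


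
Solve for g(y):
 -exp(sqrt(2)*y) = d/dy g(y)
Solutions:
 g(y) = C1 - sqrt(2)*exp(sqrt(2)*y)/2


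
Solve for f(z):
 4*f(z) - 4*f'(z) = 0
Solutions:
 f(z) = C1*exp(z)


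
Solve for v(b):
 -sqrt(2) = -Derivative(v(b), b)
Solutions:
 v(b) = C1 + sqrt(2)*b


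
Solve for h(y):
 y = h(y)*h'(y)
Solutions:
 h(y) = -sqrt(C1 + y^2)
 h(y) = sqrt(C1 + y^2)


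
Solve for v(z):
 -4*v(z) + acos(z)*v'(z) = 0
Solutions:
 v(z) = C1*exp(4*Integral(1/acos(z), z))


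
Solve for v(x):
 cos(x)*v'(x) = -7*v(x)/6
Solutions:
 v(x) = C1*(sin(x) - 1)^(7/12)/(sin(x) + 1)^(7/12)


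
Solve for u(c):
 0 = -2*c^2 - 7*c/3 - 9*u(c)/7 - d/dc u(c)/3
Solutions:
 u(c) = C1*exp(-27*c/7) - 14*c^2/9 - 245*c/243 + 1715/6561


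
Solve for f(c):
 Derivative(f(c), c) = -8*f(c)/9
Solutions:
 f(c) = C1*exp(-8*c/9)


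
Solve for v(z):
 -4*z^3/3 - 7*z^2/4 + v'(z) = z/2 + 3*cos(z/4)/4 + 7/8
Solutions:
 v(z) = C1 + z^4/3 + 7*z^3/12 + z^2/4 + 7*z/8 + 3*sin(z/4)


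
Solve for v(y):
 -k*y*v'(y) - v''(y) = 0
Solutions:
 v(y) = Piecewise((-sqrt(2)*sqrt(pi)*C1*erf(sqrt(2)*sqrt(k)*y/2)/(2*sqrt(k)) - C2, (k > 0) | (k < 0)), (-C1*y - C2, True))


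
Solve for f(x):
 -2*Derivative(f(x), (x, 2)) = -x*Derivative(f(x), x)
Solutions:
 f(x) = C1 + C2*erfi(x/2)


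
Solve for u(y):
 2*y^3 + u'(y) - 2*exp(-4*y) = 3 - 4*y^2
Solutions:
 u(y) = C1 - y^4/2 - 4*y^3/3 + 3*y - exp(-4*y)/2


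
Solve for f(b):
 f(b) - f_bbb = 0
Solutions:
 f(b) = C3*exp(b) + (C1*sin(sqrt(3)*b/2) + C2*cos(sqrt(3)*b/2))*exp(-b/2)


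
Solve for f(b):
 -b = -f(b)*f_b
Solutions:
 f(b) = -sqrt(C1 + b^2)
 f(b) = sqrt(C1 + b^2)


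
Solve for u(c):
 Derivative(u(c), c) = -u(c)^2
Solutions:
 u(c) = 1/(C1 + c)


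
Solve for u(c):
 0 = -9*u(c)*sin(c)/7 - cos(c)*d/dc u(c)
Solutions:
 u(c) = C1*cos(c)^(9/7)


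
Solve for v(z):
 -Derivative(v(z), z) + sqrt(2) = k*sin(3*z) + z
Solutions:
 v(z) = C1 + k*cos(3*z)/3 - z^2/2 + sqrt(2)*z


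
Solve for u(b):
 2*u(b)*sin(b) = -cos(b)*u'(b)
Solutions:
 u(b) = C1*cos(b)^2


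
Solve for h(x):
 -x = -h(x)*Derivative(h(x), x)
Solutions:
 h(x) = -sqrt(C1 + x^2)
 h(x) = sqrt(C1 + x^2)


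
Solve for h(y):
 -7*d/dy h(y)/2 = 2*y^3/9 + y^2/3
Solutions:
 h(y) = C1 - y^4/63 - 2*y^3/63


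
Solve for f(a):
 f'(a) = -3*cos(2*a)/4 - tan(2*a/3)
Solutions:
 f(a) = C1 + 3*log(cos(2*a/3))/2 - 3*sin(2*a)/8


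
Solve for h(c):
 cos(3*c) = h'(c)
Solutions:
 h(c) = C1 + sin(3*c)/3


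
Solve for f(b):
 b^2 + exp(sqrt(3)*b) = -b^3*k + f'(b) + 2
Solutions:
 f(b) = C1 + b^4*k/4 + b^3/3 - 2*b + sqrt(3)*exp(sqrt(3)*b)/3


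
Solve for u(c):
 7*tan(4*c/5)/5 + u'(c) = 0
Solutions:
 u(c) = C1 + 7*log(cos(4*c/5))/4


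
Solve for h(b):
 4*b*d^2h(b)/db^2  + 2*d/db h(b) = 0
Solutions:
 h(b) = C1 + C2*sqrt(b)


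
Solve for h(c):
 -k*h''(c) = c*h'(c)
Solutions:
 h(c) = C1 + C2*sqrt(k)*erf(sqrt(2)*c*sqrt(1/k)/2)


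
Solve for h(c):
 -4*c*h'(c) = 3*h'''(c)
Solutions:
 h(c) = C1 + Integral(C2*airyai(-6^(2/3)*c/3) + C3*airybi(-6^(2/3)*c/3), c)


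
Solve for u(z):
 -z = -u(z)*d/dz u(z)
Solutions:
 u(z) = -sqrt(C1 + z^2)
 u(z) = sqrt(C1 + z^2)


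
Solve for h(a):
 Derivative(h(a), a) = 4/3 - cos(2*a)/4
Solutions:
 h(a) = C1 + 4*a/3 - sin(2*a)/8


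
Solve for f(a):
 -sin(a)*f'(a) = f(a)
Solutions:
 f(a) = C1*sqrt(cos(a) + 1)/sqrt(cos(a) - 1)


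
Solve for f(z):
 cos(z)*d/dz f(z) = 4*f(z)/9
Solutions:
 f(z) = C1*(sin(z) + 1)^(2/9)/(sin(z) - 1)^(2/9)


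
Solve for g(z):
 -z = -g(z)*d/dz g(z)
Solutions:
 g(z) = -sqrt(C1 + z^2)
 g(z) = sqrt(C1 + z^2)


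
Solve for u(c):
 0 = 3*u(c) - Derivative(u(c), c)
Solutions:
 u(c) = C1*exp(3*c)


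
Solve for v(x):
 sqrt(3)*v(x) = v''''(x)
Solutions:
 v(x) = C1*exp(-3^(1/8)*x) + C2*exp(3^(1/8)*x) + C3*sin(3^(1/8)*x) + C4*cos(3^(1/8)*x)


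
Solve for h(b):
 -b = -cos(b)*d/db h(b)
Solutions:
 h(b) = C1 + Integral(b/cos(b), b)


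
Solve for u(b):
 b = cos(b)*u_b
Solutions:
 u(b) = C1 + Integral(b/cos(b), b)


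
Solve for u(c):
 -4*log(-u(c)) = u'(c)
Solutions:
 -li(-u(c)) = C1 - 4*c


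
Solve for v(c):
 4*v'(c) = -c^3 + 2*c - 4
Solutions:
 v(c) = C1 - c^4/16 + c^2/4 - c


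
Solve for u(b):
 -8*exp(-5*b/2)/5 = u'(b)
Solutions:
 u(b) = C1 + 16*exp(-5*b/2)/25


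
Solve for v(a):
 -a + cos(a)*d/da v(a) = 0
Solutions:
 v(a) = C1 + Integral(a/cos(a), a)


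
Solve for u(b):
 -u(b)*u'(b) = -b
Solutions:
 u(b) = -sqrt(C1 + b^2)
 u(b) = sqrt(C1 + b^2)


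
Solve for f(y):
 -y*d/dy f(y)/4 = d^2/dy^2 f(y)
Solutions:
 f(y) = C1 + C2*erf(sqrt(2)*y/4)


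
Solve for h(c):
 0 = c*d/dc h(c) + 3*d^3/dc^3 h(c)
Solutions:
 h(c) = C1 + Integral(C2*airyai(-3^(2/3)*c/3) + C3*airybi(-3^(2/3)*c/3), c)


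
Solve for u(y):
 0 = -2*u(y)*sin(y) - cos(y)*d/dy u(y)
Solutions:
 u(y) = C1*cos(y)^2


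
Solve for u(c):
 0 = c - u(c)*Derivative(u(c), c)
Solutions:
 u(c) = -sqrt(C1 + c^2)
 u(c) = sqrt(C1 + c^2)


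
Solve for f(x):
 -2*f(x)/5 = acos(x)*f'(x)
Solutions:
 f(x) = C1*exp(-2*Integral(1/acos(x), x)/5)


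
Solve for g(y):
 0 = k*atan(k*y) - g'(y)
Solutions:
 g(y) = C1 + k*Piecewise((y*atan(k*y) - log(k^2*y^2 + 1)/(2*k), Ne(k, 0)), (0, True))


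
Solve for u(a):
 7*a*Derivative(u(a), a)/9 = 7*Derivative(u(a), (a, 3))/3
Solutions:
 u(a) = C1 + Integral(C2*airyai(3^(2/3)*a/3) + C3*airybi(3^(2/3)*a/3), a)


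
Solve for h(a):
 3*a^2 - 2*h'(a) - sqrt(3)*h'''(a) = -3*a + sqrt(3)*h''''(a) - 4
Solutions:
 h(a) = C1 + C2*exp(a*(-2 + (1 + 9*sqrt(3) + sqrt(-1 + (1 + 9*sqrt(3))^2))^(-1/3) + (1 + 9*sqrt(3) + sqrt(-1 + (1 + 9*sqrt(3))^2))^(1/3))/6)*sin(sqrt(3)*a*(-(1 + 9*sqrt(3) + sqrt(-1 + (1 + 9*sqrt(3))^2))^(1/3) + (1 + 9*sqrt(3) + sqrt(-1 + (1 + 9*sqrt(3))^2))^(-1/3))/6) + C3*exp(a*(-2 + (1 + 9*sqrt(3) + sqrt(-1 + (1 + 9*sqrt(3))^2))^(-1/3) + (1 + 9*sqrt(3) + sqrt(-1 + (1 + 9*sqrt(3))^2))^(1/3))/6)*cos(sqrt(3)*a*(-(1 + 9*sqrt(3) + sqrt(-1 + (1 + 9*sqrt(3))^2))^(1/3) + (1 + 9*sqrt(3) + sqrt(-1 + (1 + 9*sqrt(3))^2))^(-1/3))/6) + C4*exp(-a*((1 + 9*sqrt(3) + sqrt(-1 + (1 + 9*sqrt(3))^2))^(-1/3) + 1 + (1 + 9*sqrt(3) + sqrt(-1 + (1 + 9*sqrt(3))^2))^(1/3))/3) + a^3/2 + 3*a^2/4 - 3*sqrt(3)*a/2 + 2*a


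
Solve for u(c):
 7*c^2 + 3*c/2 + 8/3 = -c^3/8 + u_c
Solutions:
 u(c) = C1 + c^4/32 + 7*c^3/3 + 3*c^2/4 + 8*c/3


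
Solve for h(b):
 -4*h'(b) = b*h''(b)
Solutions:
 h(b) = C1 + C2/b^3


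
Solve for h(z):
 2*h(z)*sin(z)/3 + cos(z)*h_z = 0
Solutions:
 h(z) = C1*cos(z)^(2/3)


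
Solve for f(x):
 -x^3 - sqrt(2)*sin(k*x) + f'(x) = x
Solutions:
 f(x) = C1 + x^4/4 + x^2/2 - sqrt(2)*cos(k*x)/k


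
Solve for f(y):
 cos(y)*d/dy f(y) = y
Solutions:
 f(y) = C1 + Integral(y/cos(y), y)


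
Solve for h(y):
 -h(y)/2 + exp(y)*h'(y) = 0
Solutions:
 h(y) = C1*exp(-exp(-y)/2)


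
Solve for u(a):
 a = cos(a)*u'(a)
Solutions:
 u(a) = C1 + Integral(a/cos(a), a)


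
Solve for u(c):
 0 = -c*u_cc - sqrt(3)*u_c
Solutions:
 u(c) = C1 + C2*c^(1 - sqrt(3))


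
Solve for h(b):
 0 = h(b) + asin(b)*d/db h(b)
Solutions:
 h(b) = C1*exp(-Integral(1/asin(b), b))


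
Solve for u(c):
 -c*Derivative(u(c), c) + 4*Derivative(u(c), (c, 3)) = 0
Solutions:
 u(c) = C1 + Integral(C2*airyai(2^(1/3)*c/2) + C3*airybi(2^(1/3)*c/2), c)


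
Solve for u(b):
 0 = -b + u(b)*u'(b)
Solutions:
 u(b) = -sqrt(C1 + b^2)
 u(b) = sqrt(C1 + b^2)


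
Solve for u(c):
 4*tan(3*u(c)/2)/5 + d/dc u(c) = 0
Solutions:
 u(c) = -2*asin(C1*exp(-6*c/5))/3 + 2*pi/3
 u(c) = 2*asin(C1*exp(-6*c/5))/3


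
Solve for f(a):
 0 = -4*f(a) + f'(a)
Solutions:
 f(a) = C1*exp(4*a)


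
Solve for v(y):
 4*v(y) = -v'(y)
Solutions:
 v(y) = C1*exp(-4*y)


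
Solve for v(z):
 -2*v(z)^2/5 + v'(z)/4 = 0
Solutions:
 v(z) = -5/(C1 + 8*z)


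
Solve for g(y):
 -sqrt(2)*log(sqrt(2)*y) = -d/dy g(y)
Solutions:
 g(y) = C1 + sqrt(2)*y*log(y) - sqrt(2)*y + sqrt(2)*y*log(2)/2


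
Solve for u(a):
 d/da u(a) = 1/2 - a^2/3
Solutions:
 u(a) = C1 - a^3/9 + a/2


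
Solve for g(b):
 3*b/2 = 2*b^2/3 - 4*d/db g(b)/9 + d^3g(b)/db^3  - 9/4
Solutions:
 g(b) = C1 + C2*exp(-2*b/3) + C3*exp(2*b/3) + b^3/2 - 27*b^2/16 + 27*b/16


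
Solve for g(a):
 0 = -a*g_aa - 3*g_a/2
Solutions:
 g(a) = C1 + C2/sqrt(a)


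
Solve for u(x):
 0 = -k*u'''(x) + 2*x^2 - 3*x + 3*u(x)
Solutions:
 u(x) = C1*exp(3^(1/3)*x*(1/k)^(1/3)) + C2*exp(x*(-3^(1/3) + 3^(5/6)*I)*(1/k)^(1/3)/2) + C3*exp(-x*(3^(1/3) + 3^(5/6)*I)*(1/k)^(1/3)/2) - 2*x^2/3 + x


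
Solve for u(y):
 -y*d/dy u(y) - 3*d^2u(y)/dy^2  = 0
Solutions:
 u(y) = C1 + C2*erf(sqrt(6)*y/6)


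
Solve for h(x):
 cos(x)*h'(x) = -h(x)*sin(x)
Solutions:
 h(x) = C1*cos(x)


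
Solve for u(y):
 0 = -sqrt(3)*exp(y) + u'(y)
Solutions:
 u(y) = C1 + sqrt(3)*exp(y)


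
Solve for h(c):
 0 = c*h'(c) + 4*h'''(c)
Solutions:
 h(c) = C1 + Integral(C2*airyai(-2^(1/3)*c/2) + C3*airybi(-2^(1/3)*c/2), c)


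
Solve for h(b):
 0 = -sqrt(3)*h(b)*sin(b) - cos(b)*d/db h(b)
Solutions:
 h(b) = C1*cos(b)^(sqrt(3))


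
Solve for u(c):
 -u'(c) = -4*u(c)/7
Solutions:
 u(c) = C1*exp(4*c/7)


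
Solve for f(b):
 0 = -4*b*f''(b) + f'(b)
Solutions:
 f(b) = C1 + C2*b^(5/4)


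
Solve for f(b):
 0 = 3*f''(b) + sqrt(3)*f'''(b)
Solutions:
 f(b) = C1 + C2*b + C3*exp(-sqrt(3)*b)


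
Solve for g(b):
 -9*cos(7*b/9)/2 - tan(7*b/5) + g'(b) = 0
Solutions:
 g(b) = C1 - 5*log(cos(7*b/5))/7 + 81*sin(7*b/9)/14


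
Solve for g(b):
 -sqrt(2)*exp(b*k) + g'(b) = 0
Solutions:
 g(b) = C1 + sqrt(2)*exp(b*k)/k


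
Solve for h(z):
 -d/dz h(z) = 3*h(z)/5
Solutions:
 h(z) = C1*exp(-3*z/5)


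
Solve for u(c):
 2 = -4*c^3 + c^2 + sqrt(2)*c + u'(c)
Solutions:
 u(c) = C1 + c^4 - c^3/3 - sqrt(2)*c^2/2 + 2*c


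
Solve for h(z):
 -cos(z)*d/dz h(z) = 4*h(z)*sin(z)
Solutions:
 h(z) = C1*cos(z)^4


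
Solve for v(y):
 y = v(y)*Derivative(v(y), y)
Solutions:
 v(y) = -sqrt(C1 + y^2)
 v(y) = sqrt(C1 + y^2)


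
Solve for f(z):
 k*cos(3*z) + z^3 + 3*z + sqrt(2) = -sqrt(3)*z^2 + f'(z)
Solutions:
 f(z) = C1 + k*sin(3*z)/3 + z^4/4 + sqrt(3)*z^3/3 + 3*z^2/2 + sqrt(2)*z


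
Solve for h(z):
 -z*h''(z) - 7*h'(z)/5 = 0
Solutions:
 h(z) = C1 + C2/z^(2/5)


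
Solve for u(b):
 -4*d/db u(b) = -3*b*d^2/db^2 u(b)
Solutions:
 u(b) = C1 + C2*b^(7/3)


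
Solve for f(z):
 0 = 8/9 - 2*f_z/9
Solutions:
 f(z) = C1 + 4*z


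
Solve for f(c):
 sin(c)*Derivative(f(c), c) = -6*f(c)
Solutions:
 f(c) = C1*(cos(c)^3 + 3*cos(c)^2 + 3*cos(c) + 1)/(cos(c)^3 - 3*cos(c)^2 + 3*cos(c) - 1)


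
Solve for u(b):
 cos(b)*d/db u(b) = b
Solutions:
 u(b) = C1 + Integral(b/cos(b), b)


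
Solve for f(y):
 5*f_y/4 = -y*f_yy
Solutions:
 f(y) = C1 + C2/y^(1/4)


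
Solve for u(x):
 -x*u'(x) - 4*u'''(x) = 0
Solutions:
 u(x) = C1 + Integral(C2*airyai(-2^(1/3)*x/2) + C3*airybi(-2^(1/3)*x/2), x)


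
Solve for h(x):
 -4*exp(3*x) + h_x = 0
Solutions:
 h(x) = C1 + 4*exp(3*x)/3


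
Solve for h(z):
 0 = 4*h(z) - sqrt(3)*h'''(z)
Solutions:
 h(z) = C3*exp(2^(2/3)*3^(5/6)*z/3) + (C1*sin(2^(2/3)*3^(1/3)*z/2) + C2*cos(2^(2/3)*3^(1/3)*z/2))*exp(-2^(2/3)*3^(5/6)*z/6)


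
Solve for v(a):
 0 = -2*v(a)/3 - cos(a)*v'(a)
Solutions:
 v(a) = C1*(sin(a) - 1)^(1/3)/(sin(a) + 1)^(1/3)


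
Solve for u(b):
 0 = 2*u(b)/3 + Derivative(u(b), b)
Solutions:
 u(b) = C1*exp(-2*b/3)


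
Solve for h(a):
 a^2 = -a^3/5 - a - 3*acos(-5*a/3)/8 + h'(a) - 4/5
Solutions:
 h(a) = C1 + a^4/20 + a^3/3 + a^2/2 + 3*a*acos(-5*a/3)/8 + 4*a/5 + 3*sqrt(9 - 25*a^2)/40


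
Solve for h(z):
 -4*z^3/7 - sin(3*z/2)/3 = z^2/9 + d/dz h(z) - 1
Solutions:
 h(z) = C1 - z^4/7 - z^3/27 + z + 2*cos(3*z/2)/9


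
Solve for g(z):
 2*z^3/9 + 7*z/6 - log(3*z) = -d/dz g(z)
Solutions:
 g(z) = C1 - z^4/18 - 7*z^2/12 + z*log(z) - z + z*log(3)


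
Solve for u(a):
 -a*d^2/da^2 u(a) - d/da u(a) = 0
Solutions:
 u(a) = C1 + C2*log(a)


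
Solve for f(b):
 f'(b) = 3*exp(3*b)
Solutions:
 f(b) = C1 + exp(3*b)


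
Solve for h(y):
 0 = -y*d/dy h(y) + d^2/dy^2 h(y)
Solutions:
 h(y) = C1 + C2*erfi(sqrt(2)*y/2)


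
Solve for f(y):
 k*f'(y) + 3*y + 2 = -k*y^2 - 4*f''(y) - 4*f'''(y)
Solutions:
 f(y) = C1 + C2*exp(y*(sqrt(1 - k) - 1)/2) + C3*exp(-y*(sqrt(1 - k) + 1)/2) - y^3/3 + 5*y^2/(2*k) + 6*y/k - 20*y/k^2


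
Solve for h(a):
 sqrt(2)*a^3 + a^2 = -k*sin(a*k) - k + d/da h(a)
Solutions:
 h(a) = C1 + sqrt(2)*a^4/4 + a^3/3 + a*k - cos(a*k)


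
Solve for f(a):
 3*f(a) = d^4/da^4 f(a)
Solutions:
 f(a) = C1*exp(-3^(1/4)*a) + C2*exp(3^(1/4)*a) + C3*sin(3^(1/4)*a) + C4*cos(3^(1/4)*a)


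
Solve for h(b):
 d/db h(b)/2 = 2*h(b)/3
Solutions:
 h(b) = C1*exp(4*b/3)


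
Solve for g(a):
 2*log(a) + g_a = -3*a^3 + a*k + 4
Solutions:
 g(a) = C1 - 3*a^4/4 + a^2*k/2 - 2*a*log(a) + 6*a


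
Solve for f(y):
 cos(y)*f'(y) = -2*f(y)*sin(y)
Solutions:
 f(y) = C1*cos(y)^2
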